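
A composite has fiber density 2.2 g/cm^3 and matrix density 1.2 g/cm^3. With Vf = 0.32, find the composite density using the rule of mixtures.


rho_c = rho_f*Vf + rho_m*(1-Vf) = 2.2*0.32 + 1.2*0.68 = 1.52 g/cm^3

1.52 g/cm^3


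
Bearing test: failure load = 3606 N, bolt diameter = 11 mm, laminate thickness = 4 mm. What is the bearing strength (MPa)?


sigma_br = F/(d*h) = 3606/(11*4) = 82.0 MPa

82.0 MPa


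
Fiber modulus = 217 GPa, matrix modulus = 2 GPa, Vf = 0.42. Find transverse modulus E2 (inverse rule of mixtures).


1/E2 = Vf/Ef + (1-Vf)/Em = 0.42/217 + 0.58/2
E2 = 3.43 GPa

3.43 GPa


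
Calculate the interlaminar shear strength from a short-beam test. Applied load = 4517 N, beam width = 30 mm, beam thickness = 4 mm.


ILSS = 3F/(4bh) = 3*4517/(4*30*4) = 28.23 MPa

28.23 MPa


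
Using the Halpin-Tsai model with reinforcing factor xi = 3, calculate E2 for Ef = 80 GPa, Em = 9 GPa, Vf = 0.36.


eta = (Ef/Em - 1)/(Ef/Em + xi) = (8.8889 - 1)/(8.8889 + 3) = 0.6636
E2 = Em*(1+xi*eta*Vf)/(1-eta*Vf) = 20.3 GPa

20.3 GPa


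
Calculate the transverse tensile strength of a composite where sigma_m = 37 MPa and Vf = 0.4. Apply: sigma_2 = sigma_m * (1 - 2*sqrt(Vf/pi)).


factor = 1 - 2*sqrt(0.4/pi) = 0.2864
sigma_2 = 37 * 0.2864 = 10.59 MPa

10.59 MPa


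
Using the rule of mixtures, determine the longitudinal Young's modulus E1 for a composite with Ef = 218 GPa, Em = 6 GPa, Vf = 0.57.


E1 = Ef*Vf + Em*(1-Vf) = 218*0.57 + 6*0.43 = 126.84 GPa

126.84 GPa


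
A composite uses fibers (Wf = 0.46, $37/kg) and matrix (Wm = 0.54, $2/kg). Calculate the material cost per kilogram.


Cost = cost_f*Wf + cost_m*Wm = 37*0.46 + 2*0.54 = $18.1/kg

$18.1/kg


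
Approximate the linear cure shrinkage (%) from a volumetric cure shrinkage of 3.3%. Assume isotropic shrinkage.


Linear shrinkage ≈ vol_shrink/3 = 3.3/3 = 1.1%

1.1%


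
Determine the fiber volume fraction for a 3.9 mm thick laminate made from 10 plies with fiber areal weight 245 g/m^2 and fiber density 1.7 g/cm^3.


Vf = n * FAW / (rho_f * h * 1000) = 10 * 245 / (1.7 * 3.9 * 1000) = 0.3695

0.3695


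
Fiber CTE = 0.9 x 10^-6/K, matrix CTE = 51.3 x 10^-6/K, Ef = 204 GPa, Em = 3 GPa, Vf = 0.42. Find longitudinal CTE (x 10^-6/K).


E1 = Ef*Vf + Em*(1-Vf) = 87.42
alpha_1 = (alpha_f*Ef*Vf + alpha_m*Em*(1-Vf))/E1 = 1.9 x 10^-6/K

1.9 x 10^-6/K


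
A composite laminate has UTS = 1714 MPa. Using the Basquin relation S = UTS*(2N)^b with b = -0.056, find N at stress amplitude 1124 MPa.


N = 0.5 * (S/UTS)^(1/b) = 0.5 * (1124/1714)^(1/-0.056) = 935.8222 cycles

935.8222 cycles


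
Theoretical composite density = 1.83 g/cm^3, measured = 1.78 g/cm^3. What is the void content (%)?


Void% = (rho_theo - rho_actual)/rho_theo * 100 = (1.83 - 1.78)/1.83 * 100 = 2.73%

2.73%


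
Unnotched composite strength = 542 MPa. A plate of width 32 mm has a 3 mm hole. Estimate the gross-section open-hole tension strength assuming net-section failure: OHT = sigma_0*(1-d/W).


OHT = sigma_0*(1-d/W) = 542*(1-3/32) = 491.2 MPa

491.2 MPa


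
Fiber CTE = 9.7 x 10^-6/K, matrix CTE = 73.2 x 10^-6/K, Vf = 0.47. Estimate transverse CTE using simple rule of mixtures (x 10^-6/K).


alpha_2 = alpha_f*Vf + alpha_m*(1-Vf) = 9.7*0.47 + 73.2*0.53 = 43.4 x 10^-6/K

43.4 x 10^-6/K


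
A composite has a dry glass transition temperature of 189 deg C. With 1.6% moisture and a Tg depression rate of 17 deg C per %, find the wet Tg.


Tg_wet = Tg_dry - k*moisture = 189 - 17*1.6 = 161.8 deg C

161.8 deg C


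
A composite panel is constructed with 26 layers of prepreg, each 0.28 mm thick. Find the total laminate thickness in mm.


h = n * t_ply = 26 * 0.28 = 7.28 mm

7.28 mm


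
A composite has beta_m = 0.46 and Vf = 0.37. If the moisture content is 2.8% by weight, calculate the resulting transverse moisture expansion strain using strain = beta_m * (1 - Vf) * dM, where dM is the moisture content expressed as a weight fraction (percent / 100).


dM = 2.8/100 = 0.028
strain = beta_m * (1-Vf) * dM = 0.46 * 0.63 * 0.028 = 0.0081144

0.0081144


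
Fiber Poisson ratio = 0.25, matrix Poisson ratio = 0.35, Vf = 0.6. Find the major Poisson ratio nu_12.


nu_12 = nu_f*Vf + nu_m*(1-Vf) = 0.25*0.6 + 0.35*0.4 = 0.29

0.29


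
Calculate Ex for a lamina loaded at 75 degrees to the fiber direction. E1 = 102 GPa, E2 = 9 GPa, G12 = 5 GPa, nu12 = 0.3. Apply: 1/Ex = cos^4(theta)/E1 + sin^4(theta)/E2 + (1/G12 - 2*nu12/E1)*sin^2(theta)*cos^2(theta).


cos^4(75) = 0.004487, sin^4(75) = 0.870513, sin^2(75)*cos^2(75) = 0.0625
1/G12 - 2*nu12/E1 = 1/5 - 2*0.3/102 = 0.194118 GPa^-1
1/Ex = 0.004487/102 + 0.870513/9 + 0.194118*0.0625 = 0.1089 GPa^-1
Ex = 9.18 GPa

9.18 GPa


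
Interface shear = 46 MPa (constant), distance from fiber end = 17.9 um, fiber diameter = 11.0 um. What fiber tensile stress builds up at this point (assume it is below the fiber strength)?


Force balance: sigma_f * (pi*d^2/4) = tau * (pi*d) * x  ->  sigma_f = 4 * tau * x / d
sigma_f = 4 * 46 * 17.9 / 11.0 = 299.4 MPa

299.4 MPa


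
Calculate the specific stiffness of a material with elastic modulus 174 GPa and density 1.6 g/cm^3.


Specific stiffness = E/rho = 174/1.6 = 108.8 GPa/(g/cm^3)

108.8 GPa/(g/cm^3)


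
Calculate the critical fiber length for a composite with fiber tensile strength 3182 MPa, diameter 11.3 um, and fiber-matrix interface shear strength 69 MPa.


Lc = sigma_f * d / (2 * tau_i) = 3182 * 11.3 / (2 * 69) = 260.6 um

260.6 um


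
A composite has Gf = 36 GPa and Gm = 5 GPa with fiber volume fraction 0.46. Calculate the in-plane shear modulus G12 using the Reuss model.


1/G12 = Vf/Gf + (1-Vf)/Gm = 0.46/36 + 0.54/5
G12 = 8.28 GPa

8.28 GPa


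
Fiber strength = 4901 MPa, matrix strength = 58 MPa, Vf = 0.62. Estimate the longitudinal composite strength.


sigma_1 = sigma_f*Vf + sigma_m*(1-Vf) = 4901*0.62 + 58*0.38 = 3060.7 MPa

3060.7 MPa


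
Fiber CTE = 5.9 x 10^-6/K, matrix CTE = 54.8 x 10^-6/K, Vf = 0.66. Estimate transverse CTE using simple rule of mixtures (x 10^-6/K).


alpha_2 = alpha_f*Vf + alpha_m*(1-Vf) = 5.9*0.66 + 54.8*0.34 = 22.5 x 10^-6/K

22.5 x 10^-6/K


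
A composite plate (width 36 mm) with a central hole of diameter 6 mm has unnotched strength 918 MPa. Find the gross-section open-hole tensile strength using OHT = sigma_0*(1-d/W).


OHT = sigma_0*(1-d/W) = 918*(1-6/36) = 765.0 MPa

765.0 MPa


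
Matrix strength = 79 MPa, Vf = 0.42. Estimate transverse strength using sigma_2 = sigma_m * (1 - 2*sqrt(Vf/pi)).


factor = 1 - 2*sqrt(0.42/pi) = 0.2687
sigma_2 = 79 * 0.2687 = 21.23 MPa

21.23 MPa


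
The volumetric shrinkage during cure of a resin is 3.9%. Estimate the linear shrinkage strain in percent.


Linear shrinkage ≈ vol_shrink/3 = 3.9/3 = 1.3%

1.3%


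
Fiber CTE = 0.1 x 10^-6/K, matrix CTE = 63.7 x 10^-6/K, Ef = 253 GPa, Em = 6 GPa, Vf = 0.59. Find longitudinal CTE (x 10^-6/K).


E1 = Ef*Vf + Em*(1-Vf) = 151.73
alpha_1 = (alpha_f*Ef*Vf + alpha_m*Em*(1-Vf))/E1 = 1.13 x 10^-6/K

1.13 x 10^-6/K


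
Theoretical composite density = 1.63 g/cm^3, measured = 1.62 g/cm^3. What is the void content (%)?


Void% = (rho_theo - rho_actual)/rho_theo * 100 = (1.63 - 1.62)/1.63 * 100 = 0.61%

0.61%


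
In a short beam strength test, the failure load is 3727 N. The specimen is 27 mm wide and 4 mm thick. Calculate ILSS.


ILSS = 3F/(4bh) = 3*3727/(4*27*4) = 25.88 MPa

25.88 MPa


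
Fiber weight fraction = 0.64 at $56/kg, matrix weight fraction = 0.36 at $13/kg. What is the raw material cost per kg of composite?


Cost = cost_f*Wf + cost_m*Wm = 56*0.64 + 13*0.36 = $40.52/kg

$40.52/kg


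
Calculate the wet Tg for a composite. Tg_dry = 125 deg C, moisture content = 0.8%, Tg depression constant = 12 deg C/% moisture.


Tg_wet = Tg_dry - k*moisture = 125 - 12*0.8 = 115.4 deg C

115.4 deg C


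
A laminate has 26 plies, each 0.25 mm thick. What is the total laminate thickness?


h = n * t_ply = 26 * 0.25 = 6.5 mm

6.5 mm


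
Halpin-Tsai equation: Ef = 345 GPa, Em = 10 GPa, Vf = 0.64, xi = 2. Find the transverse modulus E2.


eta = (Ef/Em - 1)/(Ef/Em + xi) = (34.5 - 1)/(34.5 + 2) = 0.9178
E2 = Em*(1+xi*eta*Vf)/(1-eta*Vf) = 52.71 GPa

52.71 GPa


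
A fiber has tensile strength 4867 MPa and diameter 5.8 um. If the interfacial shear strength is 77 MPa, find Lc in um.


Lc = sigma_f * d / (2 * tau_i) = 4867 * 5.8 / (2 * 77) = 183.3 um

183.3 um


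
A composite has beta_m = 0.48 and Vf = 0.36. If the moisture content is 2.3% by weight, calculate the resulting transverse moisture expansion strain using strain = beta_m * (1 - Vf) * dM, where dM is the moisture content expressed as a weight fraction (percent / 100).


dM = 2.3/100 = 0.023
strain = beta_m * (1-Vf) * dM = 0.48 * 0.64 * 0.023 = 0.0070656

0.0070656


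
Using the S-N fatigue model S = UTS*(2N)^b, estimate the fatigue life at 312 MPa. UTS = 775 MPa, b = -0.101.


N = 0.5 * (S/UTS)^(1/b) = 0.5 * (312/775)^(1/-0.101) = 4086.1811 cycles

4086.1811 cycles


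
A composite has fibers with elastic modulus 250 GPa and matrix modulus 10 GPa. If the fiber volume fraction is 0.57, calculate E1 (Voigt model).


E1 = Ef*Vf + Em*(1-Vf) = 250*0.57 + 10*0.43 = 146.8 GPa

146.8 GPa


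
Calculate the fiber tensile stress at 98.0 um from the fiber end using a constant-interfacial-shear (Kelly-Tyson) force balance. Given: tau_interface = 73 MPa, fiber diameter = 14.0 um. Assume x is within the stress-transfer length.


Force balance: sigma_f * (pi*d^2/4) = tau * (pi*d) * x  ->  sigma_f = 4 * tau * x / d
sigma_f = 4 * 73 * 98.0 / 14.0 = 2044.0 MPa

2044.0 MPa


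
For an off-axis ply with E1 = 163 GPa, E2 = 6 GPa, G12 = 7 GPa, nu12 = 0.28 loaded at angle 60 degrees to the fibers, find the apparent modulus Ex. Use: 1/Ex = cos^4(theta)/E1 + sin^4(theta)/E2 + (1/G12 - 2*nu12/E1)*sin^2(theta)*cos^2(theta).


cos^4(60) = 0.0625, sin^4(60) = 0.5625, sin^2(60)*cos^2(60) = 0.1875
1/G12 - 2*nu12/E1 = 1/7 - 2*0.28/163 = 0.139422 GPa^-1
1/Ex = 0.0625/163 + 0.5625/6 + 0.139422*0.1875 = 0.120275 GPa^-1
Ex = 8.31 GPa

8.31 GPa


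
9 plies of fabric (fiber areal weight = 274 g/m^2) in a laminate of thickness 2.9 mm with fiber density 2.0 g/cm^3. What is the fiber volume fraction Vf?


Vf = n * FAW / (rho_f * h * 1000) = 9 * 274 / (2.0 * 2.9 * 1000) = 0.4252

0.4252


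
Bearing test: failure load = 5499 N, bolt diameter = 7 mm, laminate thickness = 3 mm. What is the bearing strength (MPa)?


sigma_br = F/(d*h) = 5499/(7*3) = 261.9 MPa

261.9 MPa


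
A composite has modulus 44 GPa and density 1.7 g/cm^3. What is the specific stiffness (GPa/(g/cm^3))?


Specific stiffness = E/rho = 44/1.7 = 25.9 GPa/(g/cm^3)

25.9 GPa/(g/cm^3)


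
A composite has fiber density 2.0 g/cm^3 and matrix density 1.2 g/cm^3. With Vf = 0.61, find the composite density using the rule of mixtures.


rho_c = rho_f*Vf + rho_m*(1-Vf) = 2.0*0.61 + 1.2*0.39 = 1.688 g/cm^3

1.688 g/cm^3


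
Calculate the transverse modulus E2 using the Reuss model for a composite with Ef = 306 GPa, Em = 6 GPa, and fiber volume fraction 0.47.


1/E2 = Vf/Ef + (1-Vf)/Em = 0.47/306 + 0.53/6
E2 = 11.13 GPa

11.13 GPa


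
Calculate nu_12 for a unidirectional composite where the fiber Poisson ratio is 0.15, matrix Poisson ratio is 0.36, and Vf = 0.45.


nu_12 = nu_f*Vf + nu_m*(1-Vf) = 0.15*0.45 + 0.36*0.55 = 0.2655

0.2655


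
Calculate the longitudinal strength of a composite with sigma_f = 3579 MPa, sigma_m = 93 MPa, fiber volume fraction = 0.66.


sigma_1 = sigma_f*Vf + sigma_m*(1-Vf) = 3579*0.66 + 93*0.34 = 2393.8 MPa

2393.8 MPa


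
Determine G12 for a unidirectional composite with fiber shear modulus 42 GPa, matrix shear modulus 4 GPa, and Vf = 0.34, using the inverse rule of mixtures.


1/G12 = Vf/Gf + (1-Vf)/Gm = 0.34/42 + 0.66/4
G12 = 5.78 GPa

5.78 GPa


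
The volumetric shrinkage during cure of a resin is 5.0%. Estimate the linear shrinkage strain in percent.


Linear shrinkage ≈ vol_shrink/3 = 5.0/3 = 1.667%

1.667%


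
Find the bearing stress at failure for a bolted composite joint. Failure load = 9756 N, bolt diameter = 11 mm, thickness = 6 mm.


sigma_br = F/(d*h) = 9756/(11*6) = 147.8 MPa

147.8 MPa


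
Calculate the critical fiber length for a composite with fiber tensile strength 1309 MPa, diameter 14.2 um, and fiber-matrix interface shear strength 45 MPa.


Lc = sigma_f * d / (2 * tau_i) = 1309 * 14.2 / (2 * 45) = 206.5 um

206.5 um


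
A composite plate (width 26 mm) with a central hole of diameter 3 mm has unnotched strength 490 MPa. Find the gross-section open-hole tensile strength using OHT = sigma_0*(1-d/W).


OHT = sigma_0*(1-d/W) = 490*(1-3/26) = 433.5 MPa

433.5 MPa


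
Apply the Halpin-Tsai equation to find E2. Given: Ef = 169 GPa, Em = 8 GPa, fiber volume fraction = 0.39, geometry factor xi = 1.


eta = (Ef/Em - 1)/(Ef/Em + xi) = (21.125 - 1)/(21.125 + 1) = 0.9096
E2 = Em*(1+xi*eta*Vf)/(1-eta*Vf) = 16.8 GPa

16.8 GPa


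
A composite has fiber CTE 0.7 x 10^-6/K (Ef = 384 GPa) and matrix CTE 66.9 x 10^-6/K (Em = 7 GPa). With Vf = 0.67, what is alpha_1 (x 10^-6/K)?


E1 = Ef*Vf + Em*(1-Vf) = 259.59
alpha_1 = (alpha_f*Ef*Vf + alpha_m*Em*(1-Vf))/E1 = 1.29 x 10^-6/K

1.29 x 10^-6/K


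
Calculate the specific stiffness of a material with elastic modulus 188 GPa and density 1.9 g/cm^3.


Specific stiffness = E/rho = 188/1.9 = 98.9 GPa/(g/cm^3)

98.9 GPa/(g/cm^3)


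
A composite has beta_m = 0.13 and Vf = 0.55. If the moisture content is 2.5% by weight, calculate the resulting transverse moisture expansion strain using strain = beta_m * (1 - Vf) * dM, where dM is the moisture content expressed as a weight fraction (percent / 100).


dM = 2.5/100 = 0.025
strain = beta_m * (1-Vf) * dM = 0.13 * 0.45 * 0.025 = 0.0014625

0.0014625


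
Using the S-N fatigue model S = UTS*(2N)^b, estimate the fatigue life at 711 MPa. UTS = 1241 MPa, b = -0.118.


N = 0.5 * (S/UTS)^(1/b) = 0.5 * (711/1241)^(1/-0.118) = 56.1033 cycles

56.1033 cycles


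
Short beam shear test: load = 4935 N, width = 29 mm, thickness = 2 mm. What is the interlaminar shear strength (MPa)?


ILSS = 3F/(4bh) = 3*4935/(4*29*2) = 63.81 MPa

63.81 MPa


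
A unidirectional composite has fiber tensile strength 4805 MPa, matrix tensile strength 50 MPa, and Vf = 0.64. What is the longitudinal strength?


sigma_1 = sigma_f*Vf + sigma_m*(1-Vf) = 4805*0.64 + 50*0.36 = 3093.2 MPa

3093.2 MPa


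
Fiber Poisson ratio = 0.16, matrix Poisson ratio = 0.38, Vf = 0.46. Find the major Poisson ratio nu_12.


nu_12 = nu_f*Vf + nu_m*(1-Vf) = 0.16*0.46 + 0.38*0.54 = 0.2788

0.2788


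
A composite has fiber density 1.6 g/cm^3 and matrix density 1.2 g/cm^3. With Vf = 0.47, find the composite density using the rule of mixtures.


rho_c = rho_f*Vf + rho_m*(1-Vf) = 1.6*0.47 + 1.2*0.53 = 1.388 g/cm^3

1.388 g/cm^3


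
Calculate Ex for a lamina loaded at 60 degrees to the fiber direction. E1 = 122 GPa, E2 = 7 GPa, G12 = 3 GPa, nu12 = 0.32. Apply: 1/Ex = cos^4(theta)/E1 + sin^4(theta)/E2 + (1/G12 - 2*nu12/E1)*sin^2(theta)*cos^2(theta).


cos^4(60) = 0.0625, sin^4(60) = 0.5625, sin^2(60)*cos^2(60) = 0.1875
1/G12 - 2*nu12/E1 = 1/3 - 2*0.32/122 = 0.328087 GPa^-1
1/Ex = 0.0625/122 + 0.5625/7 + 0.328087*0.1875 = 0.1423858 GPa^-1
Ex = 7.02 GPa

7.02 GPa


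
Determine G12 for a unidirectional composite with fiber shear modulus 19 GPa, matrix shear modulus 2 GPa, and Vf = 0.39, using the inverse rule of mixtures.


1/G12 = Vf/Gf + (1-Vf)/Gm = 0.39/19 + 0.61/2
G12 = 3.07 GPa

3.07 GPa


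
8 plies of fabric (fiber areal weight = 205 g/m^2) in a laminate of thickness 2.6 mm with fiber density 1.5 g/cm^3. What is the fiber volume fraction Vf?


Vf = n * FAW / (rho_f * h * 1000) = 8 * 205 / (1.5 * 2.6 * 1000) = 0.4205

0.4205


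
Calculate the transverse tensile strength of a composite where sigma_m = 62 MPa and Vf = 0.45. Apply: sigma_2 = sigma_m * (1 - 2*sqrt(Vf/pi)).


factor = 1 - 2*sqrt(0.45/pi) = 0.2431
sigma_2 = 62 * 0.2431 = 15.07 MPa

15.07 MPa


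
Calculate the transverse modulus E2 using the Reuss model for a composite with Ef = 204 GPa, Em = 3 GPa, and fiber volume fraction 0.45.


1/E2 = Vf/Ef + (1-Vf)/Em = 0.45/204 + 0.55/3
E2 = 5.39 GPa

5.39 GPa


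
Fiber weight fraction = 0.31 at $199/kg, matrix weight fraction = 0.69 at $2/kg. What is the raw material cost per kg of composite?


Cost = cost_f*Wf + cost_m*Wm = 199*0.31 + 2*0.69 = $63.07/kg

$63.07/kg


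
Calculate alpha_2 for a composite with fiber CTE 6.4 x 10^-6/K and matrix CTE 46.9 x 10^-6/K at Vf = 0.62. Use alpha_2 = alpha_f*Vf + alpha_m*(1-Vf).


alpha_2 = alpha_f*Vf + alpha_m*(1-Vf) = 6.4*0.62 + 46.9*0.38 = 21.8 x 10^-6/K

21.8 x 10^-6/K


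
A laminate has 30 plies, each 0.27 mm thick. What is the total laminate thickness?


h = n * t_ply = 30 * 0.27 = 8.1 mm

8.1 mm


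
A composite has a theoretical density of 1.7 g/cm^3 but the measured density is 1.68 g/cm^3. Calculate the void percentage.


Void% = (rho_theo - rho_actual)/rho_theo * 100 = (1.7 - 1.68)/1.7 * 100 = 1.18%

1.18%


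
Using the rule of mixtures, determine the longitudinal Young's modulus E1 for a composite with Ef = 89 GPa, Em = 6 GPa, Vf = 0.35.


E1 = Ef*Vf + Em*(1-Vf) = 89*0.35 + 6*0.65 = 35.05 GPa

35.05 GPa


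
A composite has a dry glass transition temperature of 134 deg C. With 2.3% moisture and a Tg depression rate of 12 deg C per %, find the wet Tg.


Tg_wet = Tg_dry - k*moisture = 134 - 12*2.3 = 106.4 deg C

106.4 deg C


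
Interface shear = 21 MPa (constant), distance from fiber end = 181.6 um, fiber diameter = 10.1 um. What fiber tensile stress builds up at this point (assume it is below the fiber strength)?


Force balance: sigma_f * (pi*d^2/4) = tau * (pi*d) * x  ->  sigma_f = 4 * tau * x / d
sigma_f = 4 * 21 * 181.6 / 10.1 = 1510.3 MPa

1510.3 MPa


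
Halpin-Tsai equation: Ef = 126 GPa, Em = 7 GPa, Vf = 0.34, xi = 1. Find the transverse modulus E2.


eta = (Ef/Em - 1)/(Ef/Em + xi) = (18.0 - 1)/(18.0 + 1) = 0.8947
E2 = Em*(1+xi*eta*Vf)/(1-eta*Vf) = 13.12 GPa

13.12 GPa


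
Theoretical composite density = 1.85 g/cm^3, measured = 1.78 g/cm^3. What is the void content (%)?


Void% = (rho_theo - rho_actual)/rho_theo * 100 = (1.85 - 1.78)/1.85 * 100 = 3.78%

3.78%


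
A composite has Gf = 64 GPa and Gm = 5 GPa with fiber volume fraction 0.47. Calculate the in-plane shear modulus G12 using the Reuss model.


1/G12 = Vf/Gf + (1-Vf)/Gm = 0.47/64 + 0.53/5
G12 = 8.82 GPa

8.82 GPa


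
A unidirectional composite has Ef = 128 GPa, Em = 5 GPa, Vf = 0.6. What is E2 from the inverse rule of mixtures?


1/E2 = Vf/Ef + (1-Vf)/Em = 0.6/128 + 0.4/5
E2 = 11.81 GPa

11.81 GPa


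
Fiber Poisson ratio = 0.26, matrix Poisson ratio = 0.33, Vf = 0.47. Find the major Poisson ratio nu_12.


nu_12 = nu_f*Vf + nu_m*(1-Vf) = 0.26*0.47 + 0.33*0.53 = 0.2971

0.2971


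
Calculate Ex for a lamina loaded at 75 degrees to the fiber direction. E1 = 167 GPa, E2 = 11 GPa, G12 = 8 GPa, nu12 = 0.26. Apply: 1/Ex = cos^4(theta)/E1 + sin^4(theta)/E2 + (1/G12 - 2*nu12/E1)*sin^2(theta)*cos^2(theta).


cos^4(75) = 0.004487, sin^4(75) = 0.870513, sin^2(75)*cos^2(75) = 0.0625
1/G12 - 2*nu12/E1 = 1/8 - 2*0.26/167 = 0.121886 GPa^-1
1/Ex = 0.004487/167 + 0.870513/11 + 0.121886*0.0625 = 0.0867823 GPa^-1
Ex = 11.52 GPa

11.52 GPa


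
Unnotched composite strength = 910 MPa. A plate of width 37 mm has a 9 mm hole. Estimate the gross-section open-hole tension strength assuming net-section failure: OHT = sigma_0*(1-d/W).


OHT = sigma_0*(1-d/W) = 910*(1-9/37) = 688.6 MPa

688.6 MPa


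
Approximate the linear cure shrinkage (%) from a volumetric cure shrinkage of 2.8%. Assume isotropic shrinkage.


Linear shrinkage ≈ vol_shrink/3 = 2.8/3 = 0.933%

0.933%


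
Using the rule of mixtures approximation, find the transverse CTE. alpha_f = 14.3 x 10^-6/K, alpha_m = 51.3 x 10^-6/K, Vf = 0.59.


alpha_2 = alpha_f*Vf + alpha_m*(1-Vf) = 14.3*0.59 + 51.3*0.41 = 29.5 x 10^-6/K

29.5 x 10^-6/K


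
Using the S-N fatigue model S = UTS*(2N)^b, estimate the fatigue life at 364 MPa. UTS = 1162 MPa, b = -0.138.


N = 0.5 * (S/UTS)^(1/b) = 0.5 * (364/1162)^(1/-0.138) = 2248.5520 cycles

2248.5520 cycles


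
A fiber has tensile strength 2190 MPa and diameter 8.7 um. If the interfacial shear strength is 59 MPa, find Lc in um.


Lc = sigma_f * d / (2 * tau_i) = 2190 * 8.7 / (2 * 59) = 161.5 um

161.5 um


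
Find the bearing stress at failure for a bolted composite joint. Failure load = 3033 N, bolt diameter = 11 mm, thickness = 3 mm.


sigma_br = F/(d*h) = 3033/(11*3) = 91.9 MPa

91.9 MPa


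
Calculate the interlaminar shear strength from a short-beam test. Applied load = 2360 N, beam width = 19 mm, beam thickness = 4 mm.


ILSS = 3F/(4bh) = 3*2360/(4*19*4) = 23.29 MPa

23.29 MPa


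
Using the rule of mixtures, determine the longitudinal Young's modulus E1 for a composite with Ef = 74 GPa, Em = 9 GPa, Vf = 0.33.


E1 = Ef*Vf + Em*(1-Vf) = 74*0.33 + 9*0.67 = 30.45 GPa

30.45 GPa


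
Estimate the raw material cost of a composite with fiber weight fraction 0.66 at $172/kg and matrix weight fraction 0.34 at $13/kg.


Cost = cost_f*Wf + cost_m*Wm = 172*0.66 + 13*0.34 = $117.94/kg

$117.94/kg


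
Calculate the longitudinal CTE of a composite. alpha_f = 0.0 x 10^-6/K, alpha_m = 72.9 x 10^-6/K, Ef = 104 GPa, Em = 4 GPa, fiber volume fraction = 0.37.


E1 = Ef*Vf + Em*(1-Vf) = 41.0
alpha_1 = (alpha_f*Ef*Vf + alpha_m*Em*(1-Vf))/E1 = 4.48 x 10^-6/K

4.48 x 10^-6/K


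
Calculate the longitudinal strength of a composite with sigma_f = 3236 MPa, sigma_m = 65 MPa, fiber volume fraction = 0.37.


sigma_1 = sigma_f*Vf + sigma_m*(1-Vf) = 3236*0.37 + 65*0.63 = 1238.3 MPa

1238.3 MPa


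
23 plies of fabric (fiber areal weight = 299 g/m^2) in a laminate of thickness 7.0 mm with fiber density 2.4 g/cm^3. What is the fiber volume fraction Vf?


Vf = n * FAW / (rho_f * h * 1000) = 23 * 299 / (2.4 * 7.0 * 1000) = 0.4093

0.4093


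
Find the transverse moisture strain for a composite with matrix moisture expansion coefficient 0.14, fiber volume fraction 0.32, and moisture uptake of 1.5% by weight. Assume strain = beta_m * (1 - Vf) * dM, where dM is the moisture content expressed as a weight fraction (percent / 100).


dM = 1.5/100 = 0.015
strain = beta_m * (1-Vf) * dM = 0.14 * 0.68 * 0.015 = 0.001428

0.001428


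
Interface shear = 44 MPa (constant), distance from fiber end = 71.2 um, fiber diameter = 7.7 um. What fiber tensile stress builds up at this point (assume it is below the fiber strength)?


Force balance: sigma_f * (pi*d^2/4) = tau * (pi*d) * x  ->  sigma_f = 4 * tau * x / d
sigma_f = 4 * 44 * 71.2 / 7.7 = 1627.4 MPa

1627.4 MPa


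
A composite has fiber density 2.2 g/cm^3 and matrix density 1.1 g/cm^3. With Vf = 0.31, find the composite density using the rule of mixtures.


rho_c = rho_f*Vf + rho_m*(1-Vf) = 2.2*0.31 + 1.1*0.69 = 1.441 g/cm^3

1.441 g/cm^3


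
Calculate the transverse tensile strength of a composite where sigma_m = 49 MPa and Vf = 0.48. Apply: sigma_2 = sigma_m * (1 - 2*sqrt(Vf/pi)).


factor = 1 - 2*sqrt(0.48/pi) = 0.2182
sigma_2 = 49 * 0.2182 = 10.69 MPa

10.69 MPa


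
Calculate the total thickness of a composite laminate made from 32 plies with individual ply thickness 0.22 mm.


h = n * t_ply = 32 * 0.22 = 7.04 mm

7.04 mm


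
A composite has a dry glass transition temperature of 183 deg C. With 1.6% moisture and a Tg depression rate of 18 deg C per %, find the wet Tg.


Tg_wet = Tg_dry - k*moisture = 183 - 18*1.6 = 154.2 deg C

154.2 deg C


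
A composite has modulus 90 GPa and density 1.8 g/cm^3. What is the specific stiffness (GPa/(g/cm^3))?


Specific stiffness = E/rho = 90/1.8 = 50.0 GPa/(g/cm^3)

50.0 GPa/(g/cm^3)


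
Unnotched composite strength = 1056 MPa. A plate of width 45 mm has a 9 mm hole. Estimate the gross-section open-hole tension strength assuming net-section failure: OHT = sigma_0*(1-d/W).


OHT = sigma_0*(1-d/W) = 1056*(1-9/45) = 844.8 MPa

844.8 MPa


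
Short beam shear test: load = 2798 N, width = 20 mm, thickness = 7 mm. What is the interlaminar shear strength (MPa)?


ILSS = 3F/(4bh) = 3*2798/(4*20*7) = 14.99 MPa

14.99 MPa


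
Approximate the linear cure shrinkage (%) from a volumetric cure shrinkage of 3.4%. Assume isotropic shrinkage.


Linear shrinkage ≈ vol_shrink/3 = 3.4/3 = 1.133%

1.133%


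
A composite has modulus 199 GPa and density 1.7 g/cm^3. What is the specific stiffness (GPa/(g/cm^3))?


Specific stiffness = E/rho = 199/1.7 = 117.1 GPa/(g/cm^3)

117.1 GPa/(g/cm^3)


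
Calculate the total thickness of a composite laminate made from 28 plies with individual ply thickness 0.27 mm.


h = n * t_ply = 28 * 0.27 = 7.56 mm

7.56 mm


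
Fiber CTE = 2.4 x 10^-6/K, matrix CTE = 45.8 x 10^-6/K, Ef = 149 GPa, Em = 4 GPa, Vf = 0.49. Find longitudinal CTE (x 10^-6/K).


E1 = Ef*Vf + Em*(1-Vf) = 75.05
alpha_1 = (alpha_f*Ef*Vf + alpha_m*Em*(1-Vf))/E1 = 3.58 x 10^-6/K

3.58 x 10^-6/K


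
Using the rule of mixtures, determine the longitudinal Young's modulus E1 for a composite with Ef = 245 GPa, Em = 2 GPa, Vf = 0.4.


E1 = Ef*Vf + Em*(1-Vf) = 245*0.4 + 2*0.6 = 99.2 GPa

99.2 GPa


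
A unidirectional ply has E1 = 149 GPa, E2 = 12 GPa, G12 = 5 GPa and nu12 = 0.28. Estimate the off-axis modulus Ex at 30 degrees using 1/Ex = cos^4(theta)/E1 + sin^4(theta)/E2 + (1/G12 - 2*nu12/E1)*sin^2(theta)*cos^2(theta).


cos^4(30) = 0.5625, sin^4(30) = 0.0625, sin^2(30)*cos^2(30) = 0.1875
1/G12 - 2*nu12/E1 = 1/5 - 2*0.28/149 = 0.196242 GPa^-1
1/Ex = 0.5625/149 + 0.0625/12 + 0.196242*0.1875 = 0.0457788 GPa^-1
Ex = 21.84 GPa

21.84 GPa


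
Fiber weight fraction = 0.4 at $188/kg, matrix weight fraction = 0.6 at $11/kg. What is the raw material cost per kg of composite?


Cost = cost_f*Wf + cost_m*Wm = 188*0.4 + 11*0.6 = $81.8/kg

$81.8/kg


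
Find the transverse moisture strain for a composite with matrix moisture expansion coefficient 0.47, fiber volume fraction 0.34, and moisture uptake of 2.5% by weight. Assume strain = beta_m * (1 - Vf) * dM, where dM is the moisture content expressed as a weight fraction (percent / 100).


dM = 2.5/100 = 0.025
strain = beta_m * (1-Vf) * dM = 0.47 * 0.66 * 0.025 = 0.007755

0.007755


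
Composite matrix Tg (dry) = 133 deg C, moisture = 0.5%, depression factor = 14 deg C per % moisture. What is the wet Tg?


Tg_wet = Tg_dry - k*moisture = 133 - 14*0.5 = 126.0 deg C

126.0 deg C


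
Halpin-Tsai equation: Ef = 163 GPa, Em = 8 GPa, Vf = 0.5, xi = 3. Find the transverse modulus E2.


eta = (Ef/Em - 1)/(Ef/Em + xi) = (20.375 - 1)/(20.375 + 3) = 0.8289
E2 = Em*(1+xi*eta*Vf)/(1-eta*Vf) = 30.65 GPa

30.65 GPa


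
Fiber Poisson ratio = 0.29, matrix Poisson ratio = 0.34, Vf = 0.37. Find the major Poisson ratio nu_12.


nu_12 = nu_f*Vf + nu_m*(1-Vf) = 0.29*0.37 + 0.34*0.63 = 0.3215

0.3215


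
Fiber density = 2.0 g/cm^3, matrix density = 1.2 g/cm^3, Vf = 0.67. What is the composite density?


rho_c = rho_f*Vf + rho_m*(1-Vf) = 2.0*0.67 + 1.2*0.33 = 1.736 g/cm^3

1.736 g/cm^3


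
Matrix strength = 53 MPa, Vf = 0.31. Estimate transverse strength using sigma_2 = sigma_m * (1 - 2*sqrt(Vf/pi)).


factor = 1 - 2*sqrt(0.31/pi) = 0.3717
sigma_2 = 53 * 0.3717 = 19.7 MPa

19.7 MPa


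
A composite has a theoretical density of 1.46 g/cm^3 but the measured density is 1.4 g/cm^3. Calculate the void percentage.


Void% = (rho_theo - rho_actual)/rho_theo * 100 = (1.46 - 1.4)/1.46 * 100 = 4.11%

4.11%


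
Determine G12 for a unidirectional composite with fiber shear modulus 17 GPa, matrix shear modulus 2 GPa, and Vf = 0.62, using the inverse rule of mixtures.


1/G12 = Vf/Gf + (1-Vf)/Gm = 0.62/17 + 0.38/2
G12 = 4.42 GPa

4.42 GPa


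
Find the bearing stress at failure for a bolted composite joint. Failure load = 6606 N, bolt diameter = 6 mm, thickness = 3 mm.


sigma_br = F/(d*h) = 6606/(6*3) = 367.0 MPa

367.0 MPa


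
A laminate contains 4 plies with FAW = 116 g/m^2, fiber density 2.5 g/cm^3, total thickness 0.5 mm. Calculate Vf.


Vf = n * FAW / (rho_f * h * 1000) = 4 * 116 / (2.5 * 0.5 * 1000) = 0.3712

0.3712


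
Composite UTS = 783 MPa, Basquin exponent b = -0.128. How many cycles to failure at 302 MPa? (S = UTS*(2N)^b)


N = 0.5 * (S/UTS)^(1/b) = 0.5 * (302/783)^(1/-0.128) = 853.9443 cycles

853.9443 cycles


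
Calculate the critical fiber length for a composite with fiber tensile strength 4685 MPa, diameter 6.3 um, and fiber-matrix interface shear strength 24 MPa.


Lc = sigma_f * d / (2 * tau_i) = 4685 * 6.3 / (2 * 24) = 614.9 um

614.9 um


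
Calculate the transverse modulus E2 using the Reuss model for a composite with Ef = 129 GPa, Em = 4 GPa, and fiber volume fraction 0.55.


1/E2 = Vf/Ef + (1-Vf)/Em = 0.55/129 + 0.45/4
E2 = 8.56 GPa

8.56 GPa


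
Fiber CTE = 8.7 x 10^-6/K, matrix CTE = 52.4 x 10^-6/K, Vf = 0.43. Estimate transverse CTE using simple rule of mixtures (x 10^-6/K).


alpha_2 = alpha_f*Vf + alpha_m*(1-Vf) = 8.7*0.43 + 52.4*0.57 = 33.6 x 10^-6/K

33.6 x 10^-6/K


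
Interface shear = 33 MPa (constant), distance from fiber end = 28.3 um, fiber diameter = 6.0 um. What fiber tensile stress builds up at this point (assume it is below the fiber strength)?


Force balance: sigma_f * (pi*d^2/4) = tau * (pi*d) * x  ->  sigma_f = 4 * tau * x / d
sigma_f = 4 * 33 * 28.3 / 6.0 = 622.6 MPa

622.6 MPa


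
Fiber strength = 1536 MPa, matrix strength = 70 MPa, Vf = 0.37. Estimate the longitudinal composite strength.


sigma_1 = sigma_f*Vf + sigma_m*(1-Vf) = 1536*0.37 + 70*0.63 = 612.4 MPa

612.4 MPa


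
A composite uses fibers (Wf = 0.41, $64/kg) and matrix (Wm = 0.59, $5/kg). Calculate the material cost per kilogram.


Cost = cost_f*Wf + cost_m*Wm = 64*0.41 + 5*0.59 = $29.19/kg

$29.19/kg


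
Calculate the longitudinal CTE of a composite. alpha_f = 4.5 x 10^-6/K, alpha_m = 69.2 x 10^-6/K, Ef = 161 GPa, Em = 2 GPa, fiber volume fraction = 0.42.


E1 = Ef*Vf + Em*(1-Vf) = 68.78
alpha_1 = (alpha_f*Ef*Vf + alpha_m*Em*(1-Vf))/E1 = 5.59 x 10^-6/K

5.59 x 10^-6/K


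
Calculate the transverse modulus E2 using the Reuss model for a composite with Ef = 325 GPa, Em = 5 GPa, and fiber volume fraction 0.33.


1/E2 = Vf/Ef + (1-Vf)/Em = 0.33/325 + 0.67/5
E2 = 7.41 GPa

7.41 GPa


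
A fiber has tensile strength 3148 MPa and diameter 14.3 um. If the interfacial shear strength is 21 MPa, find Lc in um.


Lc = sigma_f * d / (2 * tau_i) = 3148 * 14.3 / (2 * 21) = 1071.8 um

1071.8 um


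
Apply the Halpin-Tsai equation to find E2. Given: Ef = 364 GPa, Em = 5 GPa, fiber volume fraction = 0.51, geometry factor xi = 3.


eta = (Ef/Em - 1)/(Ef/Em + xi) = (72.8 - 1)/(72.8 + 3) = 0.9472
E2 = Em*(1+xi*eta*Vf)/(1-eta*Vf) = 23.69 GPa

23.69 GPa


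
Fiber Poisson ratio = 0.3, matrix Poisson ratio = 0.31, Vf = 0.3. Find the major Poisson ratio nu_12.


nu_12 = nu_f*Vf + nu_m*(1-Vf) = 0.3*0.3 + 0.31*0.7 = 0.307

0.307


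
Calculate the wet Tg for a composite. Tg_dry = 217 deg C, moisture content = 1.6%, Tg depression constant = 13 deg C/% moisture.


Tg_wet = Tg_dry - k*moisture = 217 - 13*1.6 = 196.2 deg C

196.2 deg C


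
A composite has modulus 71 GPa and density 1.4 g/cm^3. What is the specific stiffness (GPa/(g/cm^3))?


Specific stiffness = E/rho = 71/1.4 = 50.7 GPa/(g/cm^3)

50.7 GPa/(g/cm^3)


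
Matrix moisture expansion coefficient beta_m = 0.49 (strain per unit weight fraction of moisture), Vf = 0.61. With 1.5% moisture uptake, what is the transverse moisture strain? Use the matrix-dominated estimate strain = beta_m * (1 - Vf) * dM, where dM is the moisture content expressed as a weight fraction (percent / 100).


dM = 1.5/100 = 0.015
strain = beta_m * (1-Vf) * dM = 0.49 * 0.39 * 0.015 = 0.0028665

0.0028665


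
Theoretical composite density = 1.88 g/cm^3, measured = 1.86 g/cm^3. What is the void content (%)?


Void% = (rho_theo - rho_actual)/rho_theo * 100 = (1.88 - 1.86)/1.88 * 100 = 1.06%

1.06%


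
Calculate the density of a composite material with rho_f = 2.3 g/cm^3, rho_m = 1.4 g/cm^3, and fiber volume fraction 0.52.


rho_c = rho_f*Vf + rho_m*(1-Vf) = 2.3*0.52 + 1.4*0.48 = 1.868 g/cm^3

1.868 g/cm^3


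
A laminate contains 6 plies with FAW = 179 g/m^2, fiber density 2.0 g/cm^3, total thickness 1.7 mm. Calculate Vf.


Vf = n * FAW / (rho_f * h * 1000) = 6 * 179 / (2.0 * 1.7 * 1000) = 0.3159

0.3159


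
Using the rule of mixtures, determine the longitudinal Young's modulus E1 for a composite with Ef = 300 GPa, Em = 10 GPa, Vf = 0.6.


E1 = Ef*Vf + Em*(1-Vf) = 300*0.6 + 10*0.4 = 184.0 GPa

184.0 GPa


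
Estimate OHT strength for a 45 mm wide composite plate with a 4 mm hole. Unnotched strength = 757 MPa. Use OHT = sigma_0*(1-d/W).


OHT = sigma_0*(1-d/W) = 757*(1-4/45) = 689.7 MPa

689.7 MPa


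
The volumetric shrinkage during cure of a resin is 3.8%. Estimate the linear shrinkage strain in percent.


Linear shrinkage ≈ vol_shrink/3 = 3.8/3 = 1.267%

1.267%


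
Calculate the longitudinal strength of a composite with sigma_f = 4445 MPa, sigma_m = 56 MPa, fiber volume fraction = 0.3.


sigma_1 = sigma_f*Vf + sigma_m*(1-Vf) = 4445*0.3 + 56*0.7 = 1372.7 MPa

1372.7 MPa


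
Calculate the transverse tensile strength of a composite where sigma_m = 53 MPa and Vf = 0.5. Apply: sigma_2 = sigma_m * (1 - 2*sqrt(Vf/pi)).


factor = 1 - 2*sqrt(0.5/pi) = 0.2021
sigma_2 = 53 * 0.2021 = 10.71 MPa

10.71 MPa


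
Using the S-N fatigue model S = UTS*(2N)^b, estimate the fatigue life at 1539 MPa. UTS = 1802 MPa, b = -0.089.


N = 0.5 * (S/UTS)^(1/b) = 0.5 * (1539/1802)^(1/-0.089) = 2.9432 cycles

2.9432 cycles


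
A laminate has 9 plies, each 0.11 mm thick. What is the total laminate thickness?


h = n * t_ply = 9 * 0.11 = 0.99 mm

0.99 mm


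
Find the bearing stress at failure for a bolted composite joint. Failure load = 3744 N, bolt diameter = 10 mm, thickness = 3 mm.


sigma_br = F/(d*h) = 3744/(10*3) = 124.8 MPa

124.8 MPa


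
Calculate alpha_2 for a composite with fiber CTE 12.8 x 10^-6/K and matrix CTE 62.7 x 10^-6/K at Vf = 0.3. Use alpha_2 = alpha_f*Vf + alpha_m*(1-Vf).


alpha_2 = alpha_f*Vf + alpha_m*(1-Vf) = 12.8*0.3 + 62.7*0.7 = 47.7 x 10^-6/K

47.7 x 10^-6/K


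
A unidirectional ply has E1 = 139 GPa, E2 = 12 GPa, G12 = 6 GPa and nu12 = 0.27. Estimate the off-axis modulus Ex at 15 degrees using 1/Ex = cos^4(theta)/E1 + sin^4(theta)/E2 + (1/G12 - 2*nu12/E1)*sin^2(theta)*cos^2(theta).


cos^4(15) = 0.870513, sin^4(15) = 0.004487, sin^2(15)*cos^2(15) = 0.0625
1/G12 - 2*nu12/E1 = 1/6 - 2*0.27/139 = 0.162782 GPa^-1
1/Ex = 0.870513/139 + 0.004487/12 + 0.162782*0.0625 = 0.0168105 GPa^-1
Ex = 59.49 GPa

59.49 GPa


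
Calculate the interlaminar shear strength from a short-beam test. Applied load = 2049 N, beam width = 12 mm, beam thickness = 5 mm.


ILSS = 3F/(4bh) = 3*2049/(4*12*5) = 25.61 MPa

25.61 MPa


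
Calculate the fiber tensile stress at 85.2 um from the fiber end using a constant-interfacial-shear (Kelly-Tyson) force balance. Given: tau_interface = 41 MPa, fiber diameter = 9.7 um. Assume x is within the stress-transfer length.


Force balance: sigma_f * (pi*d^2/4) = tau * (pi*d) * x  ->  sigma_f = 4 * tau * x / d
sigma_f = 4 * 41 * 85.2 / 9.7 = 1440.5 MPa

1440.5 MPa


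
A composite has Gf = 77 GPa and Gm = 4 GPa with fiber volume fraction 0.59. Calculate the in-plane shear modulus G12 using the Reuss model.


1/G12 = Vf/Gf + (1-Vf)/Gm = 0.59/77 + 0.41/4
G12 = 9.08 GPa

9.08 GPa


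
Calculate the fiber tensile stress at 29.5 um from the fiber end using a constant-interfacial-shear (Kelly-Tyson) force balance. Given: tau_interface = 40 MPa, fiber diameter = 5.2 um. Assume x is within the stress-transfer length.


Force balance: sigma_f * (pi*d^2/4) = tau * (pi*d) * x  ->  sigma_f = 4 * tau * x / d
sigma_f = 4 * 40 * 29.5 / 5.2 = 907.7 MPa

907.7 MPa


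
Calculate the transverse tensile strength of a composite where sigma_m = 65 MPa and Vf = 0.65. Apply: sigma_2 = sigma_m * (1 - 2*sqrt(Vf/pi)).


factor = 1 - 2*sqrt(0.65/pi) = 0.0903
sigma_2 = 65 * 0.0903 = 5.87 MPa

5.87 MPa


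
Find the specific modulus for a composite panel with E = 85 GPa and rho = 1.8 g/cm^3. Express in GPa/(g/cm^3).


Specific stiffness = E/rho = 85/1.8 = 47.2 GPa/(g/cm^3)

47.2 GPa/(g/cm^3)


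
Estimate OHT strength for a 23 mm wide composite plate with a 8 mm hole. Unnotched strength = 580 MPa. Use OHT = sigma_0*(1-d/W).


OHT = sigma_0*(1-d/W) = 580*(1-8/23) = 378.3 MPa

378.3 MPa


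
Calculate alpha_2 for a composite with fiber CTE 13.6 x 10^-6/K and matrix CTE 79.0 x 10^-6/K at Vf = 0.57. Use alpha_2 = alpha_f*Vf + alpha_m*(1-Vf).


alpha_2 = alpha_f*Vf + alpha_m*(1-Vf) = 13.6*0.57 + 79.0*0.43 = 41.7 x 10^-6/K

41.7 x 10^-6/K


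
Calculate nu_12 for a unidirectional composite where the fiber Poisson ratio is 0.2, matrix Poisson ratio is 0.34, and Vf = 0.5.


nu_12 = nu_f*Vf + nu_m*(1-Vf) = 0.2*0.5 + 0.34*0.5 = 0.27

0.27


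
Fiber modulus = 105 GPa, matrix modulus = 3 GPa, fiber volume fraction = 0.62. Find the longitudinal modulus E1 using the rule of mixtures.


E1 = Ef*Vf + Em*(1-Vf) = 105*0.62 + 3*0.38 = 66.24 GPa

66.24 GPa


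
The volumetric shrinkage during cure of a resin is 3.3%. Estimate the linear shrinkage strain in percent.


Linear shrinkage ≈ vol_shrink/3 = 3.3/3 = 1.1%

1.1%


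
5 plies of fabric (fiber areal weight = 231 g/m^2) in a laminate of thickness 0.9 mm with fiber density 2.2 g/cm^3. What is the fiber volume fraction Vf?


Vf = n * FAW / (rho_f * h * 1000) = 5 * 231 / (2.2 * 0.9 * 1000) = 0.5833

0.5833


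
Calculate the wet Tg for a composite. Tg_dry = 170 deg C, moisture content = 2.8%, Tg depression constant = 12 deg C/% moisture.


Tg_wet = Tg_dry - k*moisture = 170 - 12*2.8 = 136.4 deg C

136.4 deg C


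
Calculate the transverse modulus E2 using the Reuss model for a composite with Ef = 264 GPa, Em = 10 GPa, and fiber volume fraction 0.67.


1/E2 = Vf/Ef + (1-Vf)/Em = 0.67/264 + 0.33/10
E2 = 28.14 GPa

28.14 GPa


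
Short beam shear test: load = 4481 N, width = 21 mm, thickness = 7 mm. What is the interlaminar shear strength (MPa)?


ILSS = 3F/(4bh) = 3*4481/(4*21*7) = 22.86 MPa

22.86 MPa


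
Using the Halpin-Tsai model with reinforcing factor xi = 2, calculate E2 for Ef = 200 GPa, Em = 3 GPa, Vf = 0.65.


eta = (Ef/Em - 1)/(Ef/Em + xi) = (66.6667 - 1)/(66.6667 + 2) = 0.9563
E2 = Em*(1+xi*eta*Vf)/(1-eta*Vf) = 17.78 GPa

17.78 GPa


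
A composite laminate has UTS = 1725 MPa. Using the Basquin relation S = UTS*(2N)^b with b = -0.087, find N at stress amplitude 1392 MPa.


N = 0.5 * (S/UTS)^(1/b) = 0.5 * (1392/1725)^(1/-0.087) = 5.8838 cycles

5.8838 cycles


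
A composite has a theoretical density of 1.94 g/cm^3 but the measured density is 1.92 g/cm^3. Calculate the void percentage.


Void% = (rho_theo - rho_actual)/rho_theo * 100 = (1.94 - 1.92)/1.94 * 100 = 1.03%

1.03%


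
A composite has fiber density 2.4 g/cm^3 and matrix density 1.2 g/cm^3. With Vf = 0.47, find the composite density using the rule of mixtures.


rho_c = rho_f*Vf + rho_m*(1-Vf) = 2.4*0.47 + 1.2*0.53 = 1.764 g/cm^3

1.764 g/cm^3


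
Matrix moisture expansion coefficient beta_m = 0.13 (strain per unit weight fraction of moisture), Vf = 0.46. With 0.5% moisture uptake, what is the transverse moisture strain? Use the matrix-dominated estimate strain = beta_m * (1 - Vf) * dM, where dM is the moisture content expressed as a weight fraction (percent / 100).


dM = 0.5/100 = 0.005
strain = beta_m * (1-Vf) * dM = 0.13 * 0.54 * 0.005 = 0.000351

0.000351
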